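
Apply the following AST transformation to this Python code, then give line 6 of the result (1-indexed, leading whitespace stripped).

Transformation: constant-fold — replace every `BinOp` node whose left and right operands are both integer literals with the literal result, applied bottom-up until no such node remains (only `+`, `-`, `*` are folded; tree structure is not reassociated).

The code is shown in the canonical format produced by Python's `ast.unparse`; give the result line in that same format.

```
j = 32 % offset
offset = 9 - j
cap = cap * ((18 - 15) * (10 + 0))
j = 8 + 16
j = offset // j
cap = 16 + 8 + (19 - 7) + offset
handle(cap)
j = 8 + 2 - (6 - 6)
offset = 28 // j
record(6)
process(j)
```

Transformed code:
j = 32 % offset
offset = 9 - j
cap = cap * 30
j = 24
j = offset // j
cap = 36 + offset
handle(cap)
j = 10
offset = 28 // j
record(6)
process(j)

cap = 36 + offset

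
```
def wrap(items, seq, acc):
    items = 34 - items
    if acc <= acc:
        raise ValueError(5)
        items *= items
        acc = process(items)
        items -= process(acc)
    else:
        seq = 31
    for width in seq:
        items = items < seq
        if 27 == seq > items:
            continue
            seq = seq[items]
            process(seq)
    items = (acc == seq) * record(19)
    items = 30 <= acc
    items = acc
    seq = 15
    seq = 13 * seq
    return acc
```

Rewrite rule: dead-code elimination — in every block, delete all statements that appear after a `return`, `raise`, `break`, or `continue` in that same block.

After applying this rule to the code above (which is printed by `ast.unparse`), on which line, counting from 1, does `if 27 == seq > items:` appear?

Transformed code:
def wrap(items, seq, acc):
    items = 34 - items
    if acc <= acc:
        raise ValueError(5)
    else:
        seq = 31
    for width in seq:
        items = items < seq
        if 27 == seq > items:
            continue
    items = (acc == seq) * record(19)
    items = 30 <= acc
    items = acc
    seq = 15
    seq = 13 * seq
    return acc

9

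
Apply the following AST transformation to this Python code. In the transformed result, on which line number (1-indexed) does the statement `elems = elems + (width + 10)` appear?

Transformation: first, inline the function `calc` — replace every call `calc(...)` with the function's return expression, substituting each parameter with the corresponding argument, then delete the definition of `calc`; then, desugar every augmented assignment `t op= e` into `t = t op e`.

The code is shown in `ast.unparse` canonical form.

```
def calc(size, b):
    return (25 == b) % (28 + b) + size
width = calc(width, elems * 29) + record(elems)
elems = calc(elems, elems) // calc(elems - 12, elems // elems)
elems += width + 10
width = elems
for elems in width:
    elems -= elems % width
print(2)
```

3

Transformed code:
width = (25 == elems * 29) % (28 + elems * 29) + width + record(elems)
elems = ((25 == elems) % (28 + elems) + elems) // ((25 == elems // elems) % (28 + elems // elems) + (elems - 12))
elems = elems + (width + 10)
width = elems
for elems in width:
    elems = elems - elems % width
print(2)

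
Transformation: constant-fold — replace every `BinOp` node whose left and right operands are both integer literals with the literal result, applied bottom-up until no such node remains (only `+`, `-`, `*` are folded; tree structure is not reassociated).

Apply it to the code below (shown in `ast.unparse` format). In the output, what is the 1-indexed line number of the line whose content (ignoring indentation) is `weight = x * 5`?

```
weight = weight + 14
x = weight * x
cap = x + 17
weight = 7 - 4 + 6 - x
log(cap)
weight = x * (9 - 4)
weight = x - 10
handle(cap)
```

Transformed code:
weight = weight + 14
x = weight * x
cap = x + 17
weight = 9 - x
log(cap)
weight = x * 5
weight = x - 10
handle(cap)

6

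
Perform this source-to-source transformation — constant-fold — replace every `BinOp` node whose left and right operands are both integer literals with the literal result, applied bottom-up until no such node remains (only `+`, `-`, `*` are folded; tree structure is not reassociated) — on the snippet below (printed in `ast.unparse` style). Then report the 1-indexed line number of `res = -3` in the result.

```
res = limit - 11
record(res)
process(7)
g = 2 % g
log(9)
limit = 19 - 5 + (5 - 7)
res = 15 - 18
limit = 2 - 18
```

7

Transformed code:
res = limit - 11
record(res)
process(7)
g = 2 % g
log(9)
limit = 12
res = -3
limit = -16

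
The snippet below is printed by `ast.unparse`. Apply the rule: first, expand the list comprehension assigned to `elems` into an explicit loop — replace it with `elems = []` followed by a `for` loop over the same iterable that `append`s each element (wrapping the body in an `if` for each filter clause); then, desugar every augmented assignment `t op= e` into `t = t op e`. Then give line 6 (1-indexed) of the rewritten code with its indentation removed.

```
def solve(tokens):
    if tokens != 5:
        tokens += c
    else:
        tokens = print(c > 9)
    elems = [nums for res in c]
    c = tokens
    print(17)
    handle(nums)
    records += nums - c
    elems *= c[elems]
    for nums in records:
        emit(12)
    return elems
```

Transformed code:
def solve(tokens):
    if tokens != 5:
        tokens = tokens + c
    else:
        tokens = print(c > 9)
    elems = []
    for res in c:
        elems.append(nums)
    c = tokens
    print(17)
    handle(nums)
    records = records + (nums - c)
    elems = elems * c[elems]
    for nums in records:
        emit(12)
    return elems

elems = []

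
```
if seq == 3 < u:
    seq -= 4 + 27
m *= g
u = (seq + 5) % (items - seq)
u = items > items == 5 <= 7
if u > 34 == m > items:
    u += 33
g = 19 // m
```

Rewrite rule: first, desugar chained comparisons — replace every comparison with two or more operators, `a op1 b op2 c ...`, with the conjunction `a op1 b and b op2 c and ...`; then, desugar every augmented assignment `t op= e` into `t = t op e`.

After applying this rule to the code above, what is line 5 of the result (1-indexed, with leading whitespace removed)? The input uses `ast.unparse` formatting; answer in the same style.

u = items > items and items == 5 and (5 <= 7)

Transformed code:
if seq == 3 and 3 < u:
    seq = seq - (4 + 27)
m = m * g
u = (seq + 5) % (items - seq)
u = items > items and items == 5 and (5 <= 7)
if u > 34 and 34 == m and (m > items):
    u = u + 33
g = 19 // m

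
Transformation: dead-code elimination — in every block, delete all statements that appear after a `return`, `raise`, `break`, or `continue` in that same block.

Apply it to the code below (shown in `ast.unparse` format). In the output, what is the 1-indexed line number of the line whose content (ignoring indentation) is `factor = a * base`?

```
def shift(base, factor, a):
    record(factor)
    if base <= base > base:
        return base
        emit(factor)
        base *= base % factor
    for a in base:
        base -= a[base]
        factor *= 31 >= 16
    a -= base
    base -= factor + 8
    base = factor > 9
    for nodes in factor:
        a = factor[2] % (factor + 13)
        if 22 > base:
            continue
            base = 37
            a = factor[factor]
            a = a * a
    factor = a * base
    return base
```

Transformed code:
def shift(base, factor, a):
    record(factor)
    if base <= base > base:
        return base
    for a in base:
        base -= a[base]
        factor *= 31 >= 16
    a -= base
    base -= factor + 8
    base = factor > 9
    for nodes in factor:
        a = factor[2] % (factor + 13)
        if 22 > base:
            continue
    factor = a * base
    return base

15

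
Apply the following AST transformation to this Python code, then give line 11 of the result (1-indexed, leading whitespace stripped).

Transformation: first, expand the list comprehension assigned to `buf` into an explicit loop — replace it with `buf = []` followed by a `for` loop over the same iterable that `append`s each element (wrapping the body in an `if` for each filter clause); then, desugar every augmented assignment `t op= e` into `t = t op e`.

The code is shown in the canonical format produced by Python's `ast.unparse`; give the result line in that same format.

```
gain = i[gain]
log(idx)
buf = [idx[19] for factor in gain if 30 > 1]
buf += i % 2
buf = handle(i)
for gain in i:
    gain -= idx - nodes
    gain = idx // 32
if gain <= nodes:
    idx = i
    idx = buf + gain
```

Transformed code:
gain = i[gain]
log(idx)
buf = []
for factor in gain:
    if 30 > 1:
        buf.append(idx[19])
buf = buf + i % 2
buf = handle(i)
for gain in i:
    gain = gain - (idx - nodes)
    gain = idx // 32
if gain <= nodes:
    idx = i
    idx = buf + gain

gain = idx // 32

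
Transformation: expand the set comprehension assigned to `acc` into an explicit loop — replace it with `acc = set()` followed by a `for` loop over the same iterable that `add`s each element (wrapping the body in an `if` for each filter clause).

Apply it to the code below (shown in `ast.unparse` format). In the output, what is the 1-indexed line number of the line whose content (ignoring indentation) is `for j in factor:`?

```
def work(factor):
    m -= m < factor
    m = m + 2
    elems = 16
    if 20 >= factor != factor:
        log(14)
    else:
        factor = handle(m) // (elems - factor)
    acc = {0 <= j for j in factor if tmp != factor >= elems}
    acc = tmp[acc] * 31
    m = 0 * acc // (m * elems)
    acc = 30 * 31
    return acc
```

10

Transformed code:
def work(factor):
    m -= m < factor
    m = m + 2
    elems = 16
    if 20 >= factor != factor:
        log(14)
    else:
        factor = handle(m) // (elems - factor)
    acc = set()
    for j in factor:
        if tmp != factor >= elems:
            acc.add(0 <= j)
    acc = tmp[acc] * 31
    m = 0 * acc // (m * elems)
    acc = 30 * 31
    return acc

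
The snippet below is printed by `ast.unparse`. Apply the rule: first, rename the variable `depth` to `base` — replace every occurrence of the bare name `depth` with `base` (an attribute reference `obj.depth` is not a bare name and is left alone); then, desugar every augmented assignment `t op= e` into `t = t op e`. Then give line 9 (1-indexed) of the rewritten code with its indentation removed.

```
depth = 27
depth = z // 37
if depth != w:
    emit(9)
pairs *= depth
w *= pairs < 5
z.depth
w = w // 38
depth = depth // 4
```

base = base // 4

Transformed code:
base = 27
base = z // 37
if base != w:
    emit(9)
pairs = pairs * base
w = w * (pairs < 5)
z.depth
w = w // 38
base = base // 4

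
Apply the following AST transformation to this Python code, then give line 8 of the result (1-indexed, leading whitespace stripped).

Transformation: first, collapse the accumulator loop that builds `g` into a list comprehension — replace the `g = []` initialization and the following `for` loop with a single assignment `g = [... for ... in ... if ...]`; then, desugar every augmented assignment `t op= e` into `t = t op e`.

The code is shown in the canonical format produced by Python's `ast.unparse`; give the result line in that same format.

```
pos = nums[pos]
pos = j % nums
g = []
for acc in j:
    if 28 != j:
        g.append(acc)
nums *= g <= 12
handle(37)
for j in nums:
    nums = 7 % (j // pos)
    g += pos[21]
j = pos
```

Transformed code:
pos = nums[pos]
pos = j % nums
g = [acc for acc in j if 28 != j]
nums = nums * (g <= 12)
handle(37)
for j in nums:
    nums = 7 % (j // pos)
    g = g + pos[21]
j = pos

g = g + pos[21]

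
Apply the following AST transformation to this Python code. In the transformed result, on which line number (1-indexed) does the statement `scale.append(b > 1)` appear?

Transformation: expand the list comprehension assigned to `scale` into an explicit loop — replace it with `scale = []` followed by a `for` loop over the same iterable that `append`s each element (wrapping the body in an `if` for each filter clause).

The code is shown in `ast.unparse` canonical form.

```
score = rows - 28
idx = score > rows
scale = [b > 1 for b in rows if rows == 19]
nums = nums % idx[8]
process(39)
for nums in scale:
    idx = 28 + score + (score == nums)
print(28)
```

Transformed code:
score = rows - 28
idx = score > rows
scale = []
for b in rows:
    if rows == 19:
        scale.append(b > 1)
nums = nums % idx[8]
process(39)
for nums in scale:
    idx = 28 + score + (score == nums)
print(28)

6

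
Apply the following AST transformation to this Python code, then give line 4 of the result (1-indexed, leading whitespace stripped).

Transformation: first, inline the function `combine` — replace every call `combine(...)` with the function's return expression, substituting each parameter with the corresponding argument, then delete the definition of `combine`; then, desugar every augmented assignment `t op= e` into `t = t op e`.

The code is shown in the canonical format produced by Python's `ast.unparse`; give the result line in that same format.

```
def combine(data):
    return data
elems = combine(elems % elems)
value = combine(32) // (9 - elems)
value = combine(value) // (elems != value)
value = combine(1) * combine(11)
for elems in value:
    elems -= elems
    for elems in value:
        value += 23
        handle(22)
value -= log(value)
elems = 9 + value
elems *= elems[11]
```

Transformed code:
elems = elems % elems
value = 32 // (9 - elems)
value = value // (elems != value)
value = 1 * 11
for elems in value:
    elems = elems - elems
    for elems in value:
        value = value + 23
        handle(22)
value = value - log(value)
elems = 9 + value
elems = elems * elems[11]

value = 1 * 11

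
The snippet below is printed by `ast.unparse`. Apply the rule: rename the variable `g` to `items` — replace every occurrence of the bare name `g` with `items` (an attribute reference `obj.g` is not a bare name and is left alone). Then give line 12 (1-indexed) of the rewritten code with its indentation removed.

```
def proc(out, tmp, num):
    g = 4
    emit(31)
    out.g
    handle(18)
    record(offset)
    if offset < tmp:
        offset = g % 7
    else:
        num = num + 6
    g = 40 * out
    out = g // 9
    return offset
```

Transformed code:
def proc(out, tmp, num):
    items = 4
    emit(31)
    out.g
    handle(18)
    record(offset)
    if offset < tmp:
        offset = items % 7
    else:
        num = num + 6
    items = 40 * out
    out = items // 9
    return offset

out = items // 9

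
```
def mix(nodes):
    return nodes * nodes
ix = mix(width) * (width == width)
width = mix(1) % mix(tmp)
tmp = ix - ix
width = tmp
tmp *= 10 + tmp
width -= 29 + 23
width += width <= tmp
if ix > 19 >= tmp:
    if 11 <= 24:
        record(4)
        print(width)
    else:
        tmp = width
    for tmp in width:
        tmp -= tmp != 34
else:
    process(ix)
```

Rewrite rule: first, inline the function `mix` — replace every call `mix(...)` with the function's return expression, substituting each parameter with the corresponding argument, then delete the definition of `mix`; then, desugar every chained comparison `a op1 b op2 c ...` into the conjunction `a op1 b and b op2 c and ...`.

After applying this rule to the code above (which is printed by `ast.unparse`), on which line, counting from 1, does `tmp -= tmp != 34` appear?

15

Transformed code:
ix = width * width * (width == width)
width = 1 * 1 % (tmp * tmp)
tmp = ix - ix
width = tmp
tmp *= 10 + tmp
width -= 29 + 23
width += width <= tmp
if ix > 19 and 19 >= tmp:
    if 11 <= 24:
        record(4)
        print(width)
    else:
        tmp = width
    for tmp in width:
        tmp -= tmp != 34
else:
    process(ix)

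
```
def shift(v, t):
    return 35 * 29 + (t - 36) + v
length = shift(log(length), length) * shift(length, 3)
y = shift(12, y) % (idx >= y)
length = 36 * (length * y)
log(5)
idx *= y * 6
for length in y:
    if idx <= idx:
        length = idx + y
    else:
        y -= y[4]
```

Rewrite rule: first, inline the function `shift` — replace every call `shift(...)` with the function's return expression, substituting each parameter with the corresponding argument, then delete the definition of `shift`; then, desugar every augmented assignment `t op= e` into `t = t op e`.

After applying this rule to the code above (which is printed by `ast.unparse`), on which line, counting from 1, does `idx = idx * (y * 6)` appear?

Transformed code:
length = (35 * 29 + (length - 36) + log(length)) * (35 * 29 + (3 - 36) + length)
y = (35 * 29 + (y - 36) + 12) % (idx >= y)
length = 36 * (length * y)
log(5)
idx = idx * (y * 6)
for length in y:
    if idx <= idx:
        length = idx + y
    else:
        y = y - y[4]

5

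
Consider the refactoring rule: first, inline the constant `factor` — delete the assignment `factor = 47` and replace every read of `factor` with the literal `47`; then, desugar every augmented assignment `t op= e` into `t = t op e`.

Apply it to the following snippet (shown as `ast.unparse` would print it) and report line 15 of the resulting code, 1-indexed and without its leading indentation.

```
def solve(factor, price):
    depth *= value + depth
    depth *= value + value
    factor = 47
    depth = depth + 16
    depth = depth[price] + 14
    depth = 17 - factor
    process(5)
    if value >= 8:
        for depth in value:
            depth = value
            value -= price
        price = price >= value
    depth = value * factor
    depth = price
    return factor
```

Transformed code:
def solve(factor, price):
    depth = depth * (value + depth)
    depth = depth * (value + value)
    depth = depth + 16
    depth = depth[price] + 14
    depth = 17 - 47
    process(5)
    if value >= 8:
        for depth in value:
            depth = value
            value = value - price
        price = price >= value
    depth = value * 47
    depth = price
    return 47

return 47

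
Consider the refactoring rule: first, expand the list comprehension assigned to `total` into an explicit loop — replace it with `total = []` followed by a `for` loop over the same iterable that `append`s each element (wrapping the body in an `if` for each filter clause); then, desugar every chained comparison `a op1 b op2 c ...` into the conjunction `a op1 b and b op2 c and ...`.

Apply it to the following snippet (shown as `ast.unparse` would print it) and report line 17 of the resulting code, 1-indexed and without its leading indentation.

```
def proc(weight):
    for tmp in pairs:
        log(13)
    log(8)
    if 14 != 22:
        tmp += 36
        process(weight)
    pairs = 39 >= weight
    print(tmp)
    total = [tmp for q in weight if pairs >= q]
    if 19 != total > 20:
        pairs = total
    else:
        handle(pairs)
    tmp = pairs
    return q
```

Transformed code:
def proc(weight):
    for tmp in pairs:
        log(13)
    log(8)
    if 14 != 22:
        tmp += 36
        process(weight)
    pairs = 39 >= weight
    print(tmp)
    total = []
    for q in weight:
        if pairs >= q:
            total.append(tmp)
    if 19 != total and total > 20:
        pairs = total
    else:
        handle(pairs)
    tmp = pairs
    return q

handle(pairs)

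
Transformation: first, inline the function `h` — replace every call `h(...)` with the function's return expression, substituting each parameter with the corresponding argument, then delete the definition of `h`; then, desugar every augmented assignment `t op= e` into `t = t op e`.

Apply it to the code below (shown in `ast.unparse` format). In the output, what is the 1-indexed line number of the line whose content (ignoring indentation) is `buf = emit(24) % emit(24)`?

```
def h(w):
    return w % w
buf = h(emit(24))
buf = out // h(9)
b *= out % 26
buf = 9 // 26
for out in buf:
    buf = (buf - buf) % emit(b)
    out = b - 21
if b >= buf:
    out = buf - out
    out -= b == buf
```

1

Transformed code:
buf = emit(24) % emit(24)
buf = out // (9 % 9)
b = b * (out % 26)
buf = 9 // 26
for out in buf:
    buf = (buf - buf) % emit(b)
    out = b - 21
if b >= buf:
    out = buf - out
    out = out - (b == buf)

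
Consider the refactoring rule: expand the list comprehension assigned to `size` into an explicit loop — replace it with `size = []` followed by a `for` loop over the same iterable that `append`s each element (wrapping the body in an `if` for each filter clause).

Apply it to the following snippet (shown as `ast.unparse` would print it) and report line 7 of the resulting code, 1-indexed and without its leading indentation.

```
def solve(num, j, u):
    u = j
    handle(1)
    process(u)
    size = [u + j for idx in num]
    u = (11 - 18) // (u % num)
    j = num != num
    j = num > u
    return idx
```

Transformed code:
def solve(num, j, u):
    u = j
    handle(1)
    process(u)
    size = []
    for idx in num:
        size.append(u + j)
    u = (11 - 18) // (u % num)
    j = num != num
    j = num > u
    return idx

size.append(u + j)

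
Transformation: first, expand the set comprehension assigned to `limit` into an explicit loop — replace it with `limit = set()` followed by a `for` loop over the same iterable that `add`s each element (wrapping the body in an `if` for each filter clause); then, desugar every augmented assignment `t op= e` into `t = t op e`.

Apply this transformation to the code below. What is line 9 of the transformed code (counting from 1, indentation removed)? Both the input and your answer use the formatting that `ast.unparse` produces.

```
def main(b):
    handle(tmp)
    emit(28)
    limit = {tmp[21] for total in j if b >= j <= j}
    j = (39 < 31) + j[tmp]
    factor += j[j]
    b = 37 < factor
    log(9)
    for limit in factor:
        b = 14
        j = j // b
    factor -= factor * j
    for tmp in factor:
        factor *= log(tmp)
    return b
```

factor = factor + j[j]

Transformed code:
def main(b):
    handle(tmp)
    emit(28)
    limit = set()
    for total in j:
        if b >= j <= j:
            limit.add(tmp[21])
    j = (39 < 31) + j[tmp]
    factor = factor + j[j]
    b = 37 < factor
    log(9)
    for limit in factor:
        b = 14
        j = j // b
    factor = factor - factor * j
    for tmp in factor:
        factor = factor * log(tmp)
    return b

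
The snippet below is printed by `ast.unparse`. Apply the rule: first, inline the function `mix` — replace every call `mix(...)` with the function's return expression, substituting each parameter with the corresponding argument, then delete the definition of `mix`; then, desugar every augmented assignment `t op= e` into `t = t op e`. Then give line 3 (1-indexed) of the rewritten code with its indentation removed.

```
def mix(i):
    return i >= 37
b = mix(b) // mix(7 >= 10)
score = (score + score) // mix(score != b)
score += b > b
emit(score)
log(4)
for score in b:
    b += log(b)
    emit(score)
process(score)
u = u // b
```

Transformed code:
b = (b >= 37) // ((7 >= 10) >= 37)
score = (score + score) // ((score != b) >= 37)
score = score + (b > b)
emit(score)
log(4)
for score in b:
    b = b + log(b)
    emit(score)
process(score)
u = u // b

score = score + (b > b)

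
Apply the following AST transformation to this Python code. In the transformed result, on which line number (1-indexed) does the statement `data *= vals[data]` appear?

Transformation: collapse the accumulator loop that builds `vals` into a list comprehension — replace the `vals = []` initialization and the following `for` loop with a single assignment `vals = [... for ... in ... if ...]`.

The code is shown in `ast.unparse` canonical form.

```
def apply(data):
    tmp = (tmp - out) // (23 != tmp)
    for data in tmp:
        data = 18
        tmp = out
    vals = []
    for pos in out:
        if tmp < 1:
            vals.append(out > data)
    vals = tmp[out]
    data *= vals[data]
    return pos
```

Transformed code:
def apply(data):
    tmp = (tmp - out) // (23 != tmp)
    for data in tmp:
        data = 18
        tmp = out
    vals = [out > data for pos in out if tmp < 1]
    vals = tmp[out]
    data *= vals[data]
    return pos

8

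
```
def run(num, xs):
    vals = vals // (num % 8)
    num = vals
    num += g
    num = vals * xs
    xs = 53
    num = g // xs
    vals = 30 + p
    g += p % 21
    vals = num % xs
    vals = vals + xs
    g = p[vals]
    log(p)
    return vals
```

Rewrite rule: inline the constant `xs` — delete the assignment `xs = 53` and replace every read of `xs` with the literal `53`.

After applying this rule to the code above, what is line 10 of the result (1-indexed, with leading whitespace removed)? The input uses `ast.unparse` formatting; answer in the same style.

Transformed code:
def run(num, xs):
    vals = vals // (num % 8)
    num = vals
    num += g
    num = vals * 53
    num = g // 53
    vals = 30 + p
    g += p % 21
    vals = num % 53
    vals = vals + 53
    g = p[vals]
    log(p)
    return vals

vals = vals + 53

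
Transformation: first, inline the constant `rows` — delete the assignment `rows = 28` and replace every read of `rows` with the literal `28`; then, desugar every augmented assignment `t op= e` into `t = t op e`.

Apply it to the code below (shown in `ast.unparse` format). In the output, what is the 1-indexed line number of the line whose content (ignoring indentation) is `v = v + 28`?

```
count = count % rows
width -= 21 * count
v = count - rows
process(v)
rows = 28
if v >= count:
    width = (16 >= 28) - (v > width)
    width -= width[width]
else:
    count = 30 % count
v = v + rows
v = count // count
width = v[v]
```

Transformed code:
count = count % 28
width = width - 21 * count
v = count - 28
process(v)
if v >= count:
    width = (16 >= 28) - (v > width)
    width = width - width[width]
else:
    count = 30 % count
v = v + 28
v = count // count
width = v[v]

10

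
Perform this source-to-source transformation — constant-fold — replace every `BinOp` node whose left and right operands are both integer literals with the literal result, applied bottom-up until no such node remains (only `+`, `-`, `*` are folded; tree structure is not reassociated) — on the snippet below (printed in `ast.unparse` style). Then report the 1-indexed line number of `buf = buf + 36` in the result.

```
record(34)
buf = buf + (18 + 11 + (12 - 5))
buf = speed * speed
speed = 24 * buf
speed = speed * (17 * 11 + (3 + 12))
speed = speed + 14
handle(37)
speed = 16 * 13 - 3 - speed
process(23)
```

Transformed code:
record(34)
buf = buf + 36
buf = speed * speed
speed = 24 * buf
speed = speed * 202
speed = speed + 14
handle(37)
speed = 205 - speed
process(23)

2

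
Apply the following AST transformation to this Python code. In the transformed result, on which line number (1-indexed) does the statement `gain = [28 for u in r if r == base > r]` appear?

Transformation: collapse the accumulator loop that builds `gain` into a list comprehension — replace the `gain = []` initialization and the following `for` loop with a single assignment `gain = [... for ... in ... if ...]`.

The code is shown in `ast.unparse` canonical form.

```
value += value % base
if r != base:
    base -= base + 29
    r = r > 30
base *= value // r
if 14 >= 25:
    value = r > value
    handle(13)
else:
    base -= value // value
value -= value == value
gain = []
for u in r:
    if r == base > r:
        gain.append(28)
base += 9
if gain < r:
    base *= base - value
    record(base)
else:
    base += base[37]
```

12

Transformed code:
value += value % base
if r != base:
    base -= base + 29
    r = r > 30
base *= value // r
if 14 >= 25:
    value = r > value
    handle(13)
else:
    base -= value // value
value -= value == value
gain = [28 for u in r if r == base > r]
base += 9
if gain < r:
    base *= base - value
    record(base)
else:
    base += base[37]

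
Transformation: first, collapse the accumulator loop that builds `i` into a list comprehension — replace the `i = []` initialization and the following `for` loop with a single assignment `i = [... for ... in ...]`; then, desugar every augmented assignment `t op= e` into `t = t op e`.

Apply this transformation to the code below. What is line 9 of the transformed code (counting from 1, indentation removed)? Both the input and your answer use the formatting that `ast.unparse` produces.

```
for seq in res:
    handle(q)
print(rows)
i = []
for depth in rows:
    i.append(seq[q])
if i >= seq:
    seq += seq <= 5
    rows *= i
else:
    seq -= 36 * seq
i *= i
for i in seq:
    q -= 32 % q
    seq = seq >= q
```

seq = seq - 36 * seq

Transformed code:
for seq in res:
    handle(q)
print(rows)
i = [seq[q] for depth in rows]
if i >= seq:
    seq = seq + (seq <= 5)
    rows = rows * i
else:
    seq = seq - 36 * seq
i = i * i
for i in seq:
    q = q - 32 % q
    seq = seq >= q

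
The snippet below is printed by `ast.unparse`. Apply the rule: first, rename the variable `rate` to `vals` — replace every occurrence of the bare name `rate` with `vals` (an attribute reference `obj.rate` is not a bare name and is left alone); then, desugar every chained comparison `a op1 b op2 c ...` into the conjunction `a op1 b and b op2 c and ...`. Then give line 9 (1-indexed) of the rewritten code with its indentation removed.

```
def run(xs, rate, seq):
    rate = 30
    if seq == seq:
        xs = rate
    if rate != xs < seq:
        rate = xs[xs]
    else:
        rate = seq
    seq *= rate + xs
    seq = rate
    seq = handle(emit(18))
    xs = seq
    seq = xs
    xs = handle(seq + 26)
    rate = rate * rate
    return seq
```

Transformed code:
def run(xs, vals, seq):
    vals = 30
    if seq == seq:
        xs = vals
    if vals != xs and xs < seq:
        vals = xs[xs]
    else:
        vals = seq
    seq *= vals + xs
    seq = vals
    seq = handle(emit(18))
    xs = seq
    seq = xs
    xs = handle(seq + 26)
    vals = vals * vals
    return seq

seq *= vals + xs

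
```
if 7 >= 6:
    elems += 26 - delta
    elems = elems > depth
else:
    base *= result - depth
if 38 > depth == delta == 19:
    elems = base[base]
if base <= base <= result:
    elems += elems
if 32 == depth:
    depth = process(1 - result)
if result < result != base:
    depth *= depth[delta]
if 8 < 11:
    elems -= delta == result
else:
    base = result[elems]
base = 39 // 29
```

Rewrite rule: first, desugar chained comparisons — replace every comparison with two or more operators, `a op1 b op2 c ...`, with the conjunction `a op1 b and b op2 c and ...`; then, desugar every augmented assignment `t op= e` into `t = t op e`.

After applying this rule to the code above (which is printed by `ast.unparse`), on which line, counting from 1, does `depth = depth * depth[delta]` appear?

Transformed code:
if 7 >= 6:
    elems = elems + (26 - delta)
    elems = elems > depth
else:
    base = base * (result - depth)
if 38 > depth and depth == delta and (delta == 19):
    elems = base[base]
if base <= base and base <= result:
    elems = elems + elems
if 32 == depth:
    depth = process(1 - result)
if result < result and result != base:
    depth = depth * depth[delta]
if 8 < 11:
    elems = elems - (delta == result)
else:
    base = result[elems]
base = 39 // 29

13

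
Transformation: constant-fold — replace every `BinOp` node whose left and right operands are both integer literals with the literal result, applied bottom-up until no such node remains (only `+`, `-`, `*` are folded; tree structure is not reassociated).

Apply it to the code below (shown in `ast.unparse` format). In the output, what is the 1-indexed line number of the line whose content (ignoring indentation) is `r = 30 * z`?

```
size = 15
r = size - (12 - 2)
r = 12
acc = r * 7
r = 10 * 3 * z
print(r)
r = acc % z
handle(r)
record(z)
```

Transformed code:
size = 15
r = size - 10
r = 12
acc = r * 7
r = 30 * z
print(r)
r = acc % z
handle(r)
record(z)

5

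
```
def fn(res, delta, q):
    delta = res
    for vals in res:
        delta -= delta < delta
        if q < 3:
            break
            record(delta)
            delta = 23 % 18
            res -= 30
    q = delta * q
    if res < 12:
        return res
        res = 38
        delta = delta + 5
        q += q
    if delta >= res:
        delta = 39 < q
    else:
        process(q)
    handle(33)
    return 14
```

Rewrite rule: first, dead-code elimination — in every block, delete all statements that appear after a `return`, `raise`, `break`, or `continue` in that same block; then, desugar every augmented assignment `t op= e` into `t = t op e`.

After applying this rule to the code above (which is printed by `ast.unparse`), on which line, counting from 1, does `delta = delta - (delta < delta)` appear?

4

Transformed code:
def fn(res, delta, q):
    delta = res
    for vals in res:
        delta = delta - (delta < delta)
        if q < 3:
            break
    q = delta * q
    if res < 12:
        return res
    if delta >= res:
        delta = 39 < q
    else:
        process(q)
    handle(33)
    return 14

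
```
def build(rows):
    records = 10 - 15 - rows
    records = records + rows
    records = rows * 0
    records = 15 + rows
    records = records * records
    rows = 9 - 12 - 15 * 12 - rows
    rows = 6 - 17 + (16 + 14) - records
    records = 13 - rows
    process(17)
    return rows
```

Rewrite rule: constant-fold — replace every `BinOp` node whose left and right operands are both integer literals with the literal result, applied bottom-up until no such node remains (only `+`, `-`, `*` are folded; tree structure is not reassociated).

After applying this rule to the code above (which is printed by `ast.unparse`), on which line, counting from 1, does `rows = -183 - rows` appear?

Transformed code:
def build(rows):
    records = -5 - rows
    records = records + rows
    records = rows * 0
    records = 15 + rows
    records = records * records
    rows = -183 - rows
    rows = 19 - records
    records = 13 - rows
    process(17)
    return rows

7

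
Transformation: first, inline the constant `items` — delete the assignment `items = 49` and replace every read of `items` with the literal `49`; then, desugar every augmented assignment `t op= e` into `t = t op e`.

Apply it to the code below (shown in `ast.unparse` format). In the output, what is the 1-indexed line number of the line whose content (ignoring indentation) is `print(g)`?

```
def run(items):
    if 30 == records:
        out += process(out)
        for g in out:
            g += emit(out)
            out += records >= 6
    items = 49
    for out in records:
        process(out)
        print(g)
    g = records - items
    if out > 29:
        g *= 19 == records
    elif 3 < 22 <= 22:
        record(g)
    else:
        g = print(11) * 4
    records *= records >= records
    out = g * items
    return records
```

9

Transformed code:
def run(items):
    if 30 == records:
        out = out + process(out)
        for g in out:
            g = g + emit(out)
            out = out + (records >= 6)
    for out in records:
        process(out)
        print(g)
    g = records - 49
    if out > 29:
        g = g * (19 == records)
    elif 3 < 22 <= 22:
        record(g)
    else:
        g = print(11) * 4
    records = records * (records >= records)
    out = g * 49
    return records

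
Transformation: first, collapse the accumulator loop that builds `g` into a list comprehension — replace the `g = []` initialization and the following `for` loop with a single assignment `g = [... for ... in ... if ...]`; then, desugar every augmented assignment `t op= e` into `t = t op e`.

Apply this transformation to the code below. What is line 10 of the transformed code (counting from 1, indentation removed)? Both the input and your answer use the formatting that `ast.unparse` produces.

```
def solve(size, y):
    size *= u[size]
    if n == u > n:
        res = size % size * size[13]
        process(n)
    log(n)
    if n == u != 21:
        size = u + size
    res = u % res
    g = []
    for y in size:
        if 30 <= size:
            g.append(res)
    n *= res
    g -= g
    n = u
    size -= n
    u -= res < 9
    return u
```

Transformed code:
def solve(size, y):
    size = size * u[size]
    if n == u > n:
        res = size % size * size[13]
        process(n)
    log(n)
    if n == u != 21:
        size = u + size
    res = u % res
    g = [res for y in size if 30 <= size]
    n = n * res
    g = g - g
    n = u
    size = size - n
    u = u - (res < 9)
    return u

g = [res for y in size if 30 <= size]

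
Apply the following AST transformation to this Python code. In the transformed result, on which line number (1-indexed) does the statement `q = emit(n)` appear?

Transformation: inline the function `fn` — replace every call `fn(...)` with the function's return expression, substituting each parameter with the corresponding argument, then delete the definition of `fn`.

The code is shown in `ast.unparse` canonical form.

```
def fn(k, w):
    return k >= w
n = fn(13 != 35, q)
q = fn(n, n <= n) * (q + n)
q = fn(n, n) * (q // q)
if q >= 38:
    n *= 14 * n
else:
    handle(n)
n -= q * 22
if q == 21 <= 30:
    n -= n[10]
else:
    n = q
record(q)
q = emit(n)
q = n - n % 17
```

14

Transformed code:
n = (13 != 35) >= q
q = (n >= (n <= n)) * (q + n)
q = (n >= n) * (q // q)
if q >= 38:
    n *= 14 * n
else:
    handle(n)
n -= q * 22
if q == 21 <= 30:
    n -= n[10]
else:
    n = q
record(q)
q = emit(n)
q = n - n % 17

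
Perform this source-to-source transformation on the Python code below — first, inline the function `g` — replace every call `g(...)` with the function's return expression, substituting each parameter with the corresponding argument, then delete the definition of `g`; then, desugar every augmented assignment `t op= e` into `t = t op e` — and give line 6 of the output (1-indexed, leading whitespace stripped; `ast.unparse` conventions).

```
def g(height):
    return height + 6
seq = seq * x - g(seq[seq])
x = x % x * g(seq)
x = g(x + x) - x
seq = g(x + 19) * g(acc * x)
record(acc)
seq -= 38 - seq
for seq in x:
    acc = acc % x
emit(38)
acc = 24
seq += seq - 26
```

Transformed code:
seq = seq * x - (seq[seq] + 6)
x = x % x * (seq + 6)
x = x + x + 6 - x
seq = (x + 19 + 6) * (acc * x + 6)
record(acc)
seq = seq - (38 - seq)
for seq in x:
    acc = acc % x
emit(38)
acc = 24
seq = seq + (seq - 26)

seq = seq - (38 - seq)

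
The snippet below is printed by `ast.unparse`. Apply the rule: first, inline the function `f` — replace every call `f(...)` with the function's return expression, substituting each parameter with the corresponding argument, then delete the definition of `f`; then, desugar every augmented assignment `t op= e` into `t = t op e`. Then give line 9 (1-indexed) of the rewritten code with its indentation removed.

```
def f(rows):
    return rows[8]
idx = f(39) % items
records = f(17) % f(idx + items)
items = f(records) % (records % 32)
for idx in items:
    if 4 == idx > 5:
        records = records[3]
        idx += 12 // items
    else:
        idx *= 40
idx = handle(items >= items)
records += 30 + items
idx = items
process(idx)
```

idx = idx * 40

Transformed code:
idx = 39[8] % items
records = 17[8] % (idx + items)[8]
items = records[8] % (records % 32)
for idx in items:
    if 4 == idx > 5:
        records = records[3]
        idx = idx + 12 // items
    else:
        idx = idx * 40
idx = handle(items >= items)
records = records + (30 + items)
idx = items
process(idx)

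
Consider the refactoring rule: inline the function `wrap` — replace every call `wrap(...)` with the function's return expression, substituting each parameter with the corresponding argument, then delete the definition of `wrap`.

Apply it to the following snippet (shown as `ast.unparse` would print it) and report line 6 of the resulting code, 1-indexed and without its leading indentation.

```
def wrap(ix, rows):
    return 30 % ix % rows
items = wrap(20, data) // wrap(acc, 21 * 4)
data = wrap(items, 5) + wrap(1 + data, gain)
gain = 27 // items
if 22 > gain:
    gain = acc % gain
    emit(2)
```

emit(2)

Transformed code:
items = 30 % 20 % data // (30 % acc % (21 * 4))
data = 30 % items % 5 + 30 % (1 + data) % gain
gain = 27 // items
if 22 > gain:
    gain = acc % gain
    emit(2)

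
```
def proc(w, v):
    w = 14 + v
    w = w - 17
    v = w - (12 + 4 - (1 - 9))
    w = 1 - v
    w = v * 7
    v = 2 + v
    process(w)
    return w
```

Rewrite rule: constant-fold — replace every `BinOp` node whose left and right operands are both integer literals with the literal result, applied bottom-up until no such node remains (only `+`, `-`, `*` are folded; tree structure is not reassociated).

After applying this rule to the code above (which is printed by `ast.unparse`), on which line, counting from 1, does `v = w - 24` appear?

4

Transformed code:
def proc(w, v):
    w = 14 + v
    w = w - 17
    v = w - 24
    w = 1 - v
    w = v * 7
    v = 2 + v
    process(w)
    return w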